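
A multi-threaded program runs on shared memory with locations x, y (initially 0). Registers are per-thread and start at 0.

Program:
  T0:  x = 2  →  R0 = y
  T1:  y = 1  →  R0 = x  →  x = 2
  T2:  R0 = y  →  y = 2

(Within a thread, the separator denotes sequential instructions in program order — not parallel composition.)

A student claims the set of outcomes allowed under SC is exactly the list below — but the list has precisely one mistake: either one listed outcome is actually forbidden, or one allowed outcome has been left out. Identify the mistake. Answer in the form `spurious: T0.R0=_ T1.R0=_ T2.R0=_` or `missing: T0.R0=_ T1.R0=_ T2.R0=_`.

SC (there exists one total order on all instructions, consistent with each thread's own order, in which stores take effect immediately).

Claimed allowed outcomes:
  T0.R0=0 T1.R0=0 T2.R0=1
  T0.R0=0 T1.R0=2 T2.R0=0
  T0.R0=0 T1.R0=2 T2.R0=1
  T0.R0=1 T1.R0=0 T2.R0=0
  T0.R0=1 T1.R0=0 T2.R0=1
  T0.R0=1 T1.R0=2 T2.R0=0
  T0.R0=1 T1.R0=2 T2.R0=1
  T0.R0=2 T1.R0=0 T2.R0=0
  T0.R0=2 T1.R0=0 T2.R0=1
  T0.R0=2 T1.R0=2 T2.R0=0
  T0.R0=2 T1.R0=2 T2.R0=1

outcome vector order: (T0.R0,T1.R0,T2.R0)
[SC] allowed = {<0 2 0> <0 2 1> <1 0 0> <1 0 1> <1 2 0> <1 2 1> <2 0 0> <2 0 1> <2 2 0> <2 2 1>}
claimed∖SC = {<0 0 1>}

spurious: T0.R0=0 T1.R0=0 T2.R0=1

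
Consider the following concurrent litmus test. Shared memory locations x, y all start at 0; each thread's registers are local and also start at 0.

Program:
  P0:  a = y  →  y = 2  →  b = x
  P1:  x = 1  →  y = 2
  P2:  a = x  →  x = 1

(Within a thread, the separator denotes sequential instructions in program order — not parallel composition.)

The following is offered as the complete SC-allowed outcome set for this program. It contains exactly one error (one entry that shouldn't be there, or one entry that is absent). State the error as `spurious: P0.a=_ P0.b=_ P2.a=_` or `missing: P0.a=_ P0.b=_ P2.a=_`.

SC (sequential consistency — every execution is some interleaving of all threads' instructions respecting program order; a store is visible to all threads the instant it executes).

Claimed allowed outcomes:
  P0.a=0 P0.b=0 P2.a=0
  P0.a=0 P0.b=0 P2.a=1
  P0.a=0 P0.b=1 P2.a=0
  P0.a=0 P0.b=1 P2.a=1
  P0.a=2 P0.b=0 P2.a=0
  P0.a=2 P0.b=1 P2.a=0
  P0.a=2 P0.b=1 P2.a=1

outcome vector order: (P0.a,P0.b,P2.a)
[SC] allowed = {000; 001; 010; 011; 210; 211}
claimed∖SC = {200}

spurious: P0.a=2 P0.b=0 P2.a=0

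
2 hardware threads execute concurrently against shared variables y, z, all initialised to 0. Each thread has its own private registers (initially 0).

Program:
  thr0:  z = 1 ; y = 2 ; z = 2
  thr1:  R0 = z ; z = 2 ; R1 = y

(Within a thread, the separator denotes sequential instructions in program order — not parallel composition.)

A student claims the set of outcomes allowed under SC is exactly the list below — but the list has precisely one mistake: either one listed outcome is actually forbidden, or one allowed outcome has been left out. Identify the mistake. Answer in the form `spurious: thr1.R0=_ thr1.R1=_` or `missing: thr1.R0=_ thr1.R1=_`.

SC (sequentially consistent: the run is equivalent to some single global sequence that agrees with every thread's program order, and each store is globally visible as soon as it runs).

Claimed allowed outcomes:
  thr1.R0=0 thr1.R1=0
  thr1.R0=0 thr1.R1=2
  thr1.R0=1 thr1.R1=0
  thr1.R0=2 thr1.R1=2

missing: thr1.R0=1 thr1.R1=2

outcome vector order: (thr1.R0,thr1.R1)
SC: 5 outcomes — {(0,0); (0,2); (1,0); (1,2); (2,2)}
SC∖claimed = {(1,2)}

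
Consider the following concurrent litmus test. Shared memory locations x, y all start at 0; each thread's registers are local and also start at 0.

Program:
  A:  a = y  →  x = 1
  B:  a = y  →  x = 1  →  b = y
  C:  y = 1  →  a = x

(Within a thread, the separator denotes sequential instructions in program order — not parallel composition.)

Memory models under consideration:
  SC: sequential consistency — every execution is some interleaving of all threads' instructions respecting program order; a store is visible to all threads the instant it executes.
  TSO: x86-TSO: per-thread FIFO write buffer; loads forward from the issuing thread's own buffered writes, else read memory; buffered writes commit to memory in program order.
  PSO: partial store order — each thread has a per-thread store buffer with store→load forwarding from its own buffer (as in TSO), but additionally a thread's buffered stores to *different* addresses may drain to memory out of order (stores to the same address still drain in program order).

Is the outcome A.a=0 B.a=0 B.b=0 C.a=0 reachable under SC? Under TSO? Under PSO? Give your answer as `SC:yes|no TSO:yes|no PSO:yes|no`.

SC:no TSO:yes PSO:yes

outcome vector order: (A.a,B.a,B.b,C.a)
SC (10): 0/0/0/1 0/0/1/0 0/0/1/1 0/1/1/0 0/1/1/1 1/0/0/1 1/0/1/0 1/0/1/1 1/1/1/0 1/1/1/1
TSO (12): 0/0/0/0 0/0/0/1 0/0/1/0 0/0/1/1 0/1/1/0 0/1/1/1 1/0/0/0 1/0/0/1 1/0/1/0 1/0/1/1 1/1/1/0 1/1/1/1
PSO (12): 0/0/0/0 0/0/0/1 0/0/1/0 0/0/1/1 0/1/1/0 0/1/1/1 1/0/0/0 1/0/0/1 1/0/1/0 1/0/1/1 1/1/1/0 1/1/1/1
target 0/0/0/0 ∈ {TSO,PSO}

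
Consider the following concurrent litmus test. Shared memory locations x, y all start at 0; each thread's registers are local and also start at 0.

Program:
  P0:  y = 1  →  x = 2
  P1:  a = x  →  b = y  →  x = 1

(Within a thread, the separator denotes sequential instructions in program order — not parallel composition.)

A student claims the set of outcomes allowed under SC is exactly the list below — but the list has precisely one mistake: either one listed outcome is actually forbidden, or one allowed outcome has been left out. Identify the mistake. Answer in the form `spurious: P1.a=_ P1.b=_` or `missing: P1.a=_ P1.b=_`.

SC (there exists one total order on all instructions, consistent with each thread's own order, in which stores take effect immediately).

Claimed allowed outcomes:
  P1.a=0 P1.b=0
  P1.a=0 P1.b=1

outcome vector order: (P1.a,P1.b)
SC: 3 outcomes — {00; 01; 21}
SC∖claimed = {21}

missing: P1.a=2 P1.b=1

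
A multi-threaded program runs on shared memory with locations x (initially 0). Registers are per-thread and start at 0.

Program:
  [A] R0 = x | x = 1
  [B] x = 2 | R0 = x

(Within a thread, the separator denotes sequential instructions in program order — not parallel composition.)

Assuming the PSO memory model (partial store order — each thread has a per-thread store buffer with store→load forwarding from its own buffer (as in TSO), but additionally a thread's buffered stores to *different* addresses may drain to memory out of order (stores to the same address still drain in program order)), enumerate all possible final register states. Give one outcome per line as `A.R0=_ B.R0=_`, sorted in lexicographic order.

A.R0=0 B.R0=1
A.R0=0 B.R0=2
A.R0=2 B.R0=1
A.R0=2 B.R0=2

outcome vector order: (A.R0,B.R0)
|PSO outcomes| = 4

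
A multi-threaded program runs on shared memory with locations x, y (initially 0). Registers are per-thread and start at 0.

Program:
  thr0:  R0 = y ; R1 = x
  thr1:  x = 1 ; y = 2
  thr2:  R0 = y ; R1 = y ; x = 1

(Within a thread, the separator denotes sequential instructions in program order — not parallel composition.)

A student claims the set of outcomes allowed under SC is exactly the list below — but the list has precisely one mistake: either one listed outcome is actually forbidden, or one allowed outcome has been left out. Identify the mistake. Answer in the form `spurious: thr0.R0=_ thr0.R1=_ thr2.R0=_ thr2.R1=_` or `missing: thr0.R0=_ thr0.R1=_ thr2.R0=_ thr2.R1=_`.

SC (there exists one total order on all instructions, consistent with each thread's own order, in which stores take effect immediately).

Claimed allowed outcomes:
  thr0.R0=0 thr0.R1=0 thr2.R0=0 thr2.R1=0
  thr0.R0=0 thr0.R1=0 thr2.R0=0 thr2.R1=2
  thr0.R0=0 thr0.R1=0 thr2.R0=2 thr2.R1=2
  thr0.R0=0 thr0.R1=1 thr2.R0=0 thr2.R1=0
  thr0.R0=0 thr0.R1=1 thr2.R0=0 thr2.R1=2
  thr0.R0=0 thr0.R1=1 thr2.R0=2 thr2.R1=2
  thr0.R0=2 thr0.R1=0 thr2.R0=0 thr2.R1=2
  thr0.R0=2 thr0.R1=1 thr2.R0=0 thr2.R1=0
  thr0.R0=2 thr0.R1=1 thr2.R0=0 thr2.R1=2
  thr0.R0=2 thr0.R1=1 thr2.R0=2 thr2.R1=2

outcome vector order: (thr0.R0,thr0.R1,thr2.R0,thr2.R1)
SC: 9 outcomes — {0000 0002 0022 0100 0102 0122 2100 2102 2122}
claimed∖SC = {2002}

spurious: thr0.R0=2 thr0.R1=0 thr2.R0=0 thr2.R1=2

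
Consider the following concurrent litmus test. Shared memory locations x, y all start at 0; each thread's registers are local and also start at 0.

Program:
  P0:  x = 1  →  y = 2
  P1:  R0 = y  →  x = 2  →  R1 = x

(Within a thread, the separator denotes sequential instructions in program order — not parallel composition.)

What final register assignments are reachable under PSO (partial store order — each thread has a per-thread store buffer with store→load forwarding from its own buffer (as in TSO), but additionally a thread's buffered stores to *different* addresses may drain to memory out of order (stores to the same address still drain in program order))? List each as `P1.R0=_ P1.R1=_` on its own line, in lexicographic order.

P1.R0=0 P1.R1=1
P1.R0=0 P1.R1=2
P1.R0=2 P1.R1=1
P1.R0=2 P1.R1=2

outcome vector order: (P1.R0,P1.R1)
|PSO outcomes| = 4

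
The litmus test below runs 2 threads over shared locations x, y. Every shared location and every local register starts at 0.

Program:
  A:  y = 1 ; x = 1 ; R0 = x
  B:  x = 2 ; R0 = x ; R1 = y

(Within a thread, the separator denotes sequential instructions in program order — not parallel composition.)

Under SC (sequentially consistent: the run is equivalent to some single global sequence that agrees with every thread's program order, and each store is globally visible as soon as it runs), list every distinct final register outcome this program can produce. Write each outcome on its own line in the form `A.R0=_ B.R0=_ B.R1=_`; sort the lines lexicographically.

outcome vector order: (A.R0,B.R0,B.R1)
|SC outcomes| = 4

A.R0=1 B.R0=1 B.R1=1
A.R0=1 B.R0=2 B.R1=0
A.R0=1 B.R0=2 B.R1=1
A.R0=2 B.R0=2 B.R1=1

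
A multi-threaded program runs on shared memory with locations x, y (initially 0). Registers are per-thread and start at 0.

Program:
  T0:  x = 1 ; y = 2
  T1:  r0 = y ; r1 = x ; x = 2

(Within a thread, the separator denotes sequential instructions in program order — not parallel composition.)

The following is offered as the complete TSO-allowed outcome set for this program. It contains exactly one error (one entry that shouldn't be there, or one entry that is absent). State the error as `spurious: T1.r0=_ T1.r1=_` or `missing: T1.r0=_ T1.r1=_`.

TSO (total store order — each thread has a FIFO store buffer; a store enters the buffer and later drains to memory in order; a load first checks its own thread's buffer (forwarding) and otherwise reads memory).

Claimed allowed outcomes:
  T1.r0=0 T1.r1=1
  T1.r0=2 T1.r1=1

outcome vector order: (T1.r0,T1.r1)
[TSO] allowed = {0/0, 0/1, 2/1}
TSO∖claimed = {0/0}

missing: T1.r0=0 T1.r1=0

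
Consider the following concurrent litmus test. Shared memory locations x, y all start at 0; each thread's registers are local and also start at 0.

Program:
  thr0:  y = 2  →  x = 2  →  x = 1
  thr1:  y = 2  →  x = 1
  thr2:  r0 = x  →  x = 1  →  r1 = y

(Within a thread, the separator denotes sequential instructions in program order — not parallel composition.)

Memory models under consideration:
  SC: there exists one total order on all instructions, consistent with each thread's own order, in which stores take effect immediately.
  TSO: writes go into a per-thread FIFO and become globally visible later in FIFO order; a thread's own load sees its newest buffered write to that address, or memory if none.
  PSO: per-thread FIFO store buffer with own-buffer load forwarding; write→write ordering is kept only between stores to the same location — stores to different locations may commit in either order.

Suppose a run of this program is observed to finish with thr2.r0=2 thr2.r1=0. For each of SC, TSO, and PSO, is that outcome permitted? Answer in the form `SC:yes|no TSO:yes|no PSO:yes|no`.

SC:no TSO:no PSO:yes

outcome vector order: (thr2.r0,thr2.r1)
SC: 4 outcomes — {<0 0>; <0 2>; <1 2>; <2 2>}
TSO: 4 outcomes — {<0 0>; <0 2>; <1 2>; <2 2>}
PSO: 6 outcomes — {<0 0>; <0 2>; <1 0>; <1 2>; <2 0>; <2 2>}
target <2 0> ∈ {PSO}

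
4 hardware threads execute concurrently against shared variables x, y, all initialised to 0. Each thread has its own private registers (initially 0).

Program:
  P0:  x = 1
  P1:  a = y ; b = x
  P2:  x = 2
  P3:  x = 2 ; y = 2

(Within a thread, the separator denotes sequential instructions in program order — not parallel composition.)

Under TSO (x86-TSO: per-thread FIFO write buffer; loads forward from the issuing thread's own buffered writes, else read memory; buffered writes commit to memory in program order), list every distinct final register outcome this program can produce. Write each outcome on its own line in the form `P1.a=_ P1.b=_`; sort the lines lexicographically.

P1.a=0 P1.b=0
P1.a=0 P1.b=1
P1.a=0 P1.b=2
P1.a=2 P1.b=1
P1.a=2 P1.b=2

outcome vector order: (P1.a,P1.b)
|TSO outcomes| = 5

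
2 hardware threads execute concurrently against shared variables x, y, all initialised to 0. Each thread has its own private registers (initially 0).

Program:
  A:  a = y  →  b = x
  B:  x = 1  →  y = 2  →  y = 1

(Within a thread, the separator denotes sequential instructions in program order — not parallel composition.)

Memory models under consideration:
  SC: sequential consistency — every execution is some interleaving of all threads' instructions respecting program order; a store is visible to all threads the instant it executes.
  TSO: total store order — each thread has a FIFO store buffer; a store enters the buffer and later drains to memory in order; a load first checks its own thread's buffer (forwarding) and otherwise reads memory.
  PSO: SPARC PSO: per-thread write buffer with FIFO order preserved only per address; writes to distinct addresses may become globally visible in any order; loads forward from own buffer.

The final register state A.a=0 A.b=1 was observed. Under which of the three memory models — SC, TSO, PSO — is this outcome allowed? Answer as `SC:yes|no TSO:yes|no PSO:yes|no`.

outcome vector order: (A.a,A.b)
SC: 4 outcomes — {0/0; 0/1; 1/1; 2/1}
TSO: 4 outcomes — {0/0; 0/1; 1/1; 2/1}
PSO: 6 outcomes — {0/0; 0/1; 1/0; 1/1; 2/0; 2/1}
target 0/1 ∈ {SC,TSO,PSO}

SC:yes TSO:yes PSO:yes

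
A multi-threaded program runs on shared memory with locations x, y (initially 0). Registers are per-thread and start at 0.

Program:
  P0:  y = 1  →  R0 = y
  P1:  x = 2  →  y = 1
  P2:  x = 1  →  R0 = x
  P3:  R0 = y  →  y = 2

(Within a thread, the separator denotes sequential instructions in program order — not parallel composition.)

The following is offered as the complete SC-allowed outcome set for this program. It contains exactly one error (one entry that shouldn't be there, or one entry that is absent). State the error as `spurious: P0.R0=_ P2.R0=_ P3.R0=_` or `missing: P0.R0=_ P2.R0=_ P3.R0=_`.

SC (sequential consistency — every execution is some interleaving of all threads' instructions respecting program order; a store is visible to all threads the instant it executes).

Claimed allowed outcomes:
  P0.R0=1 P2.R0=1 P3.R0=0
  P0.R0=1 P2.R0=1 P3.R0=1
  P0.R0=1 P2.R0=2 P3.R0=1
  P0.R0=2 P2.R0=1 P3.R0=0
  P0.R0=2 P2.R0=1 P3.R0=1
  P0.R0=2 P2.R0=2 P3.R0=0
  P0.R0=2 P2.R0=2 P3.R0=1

outcome vector order: (P0.R0,P2.R0,P3.R0)
SC: 8 outcomes — {110, 111, 120, 121, 210, 211, 220, 221}
SC∖claimed = {120}

missing: P0.R0=1 P2.R0=2 P3.R0=0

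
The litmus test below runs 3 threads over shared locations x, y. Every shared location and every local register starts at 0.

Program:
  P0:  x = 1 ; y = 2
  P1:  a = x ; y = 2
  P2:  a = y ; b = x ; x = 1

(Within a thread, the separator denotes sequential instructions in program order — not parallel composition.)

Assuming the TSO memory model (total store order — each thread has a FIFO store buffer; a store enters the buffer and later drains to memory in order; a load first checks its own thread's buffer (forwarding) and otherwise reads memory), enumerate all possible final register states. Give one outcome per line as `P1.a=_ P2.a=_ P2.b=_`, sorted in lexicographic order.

outcome vector order: (P1.a,P2.a,P2.b)
|TSO outcomes| = 7

P1.a=0 P2.a=0 P2.b=0
P1.a=0 P2.a=0 P2.b=1
P1.a=0 P2.a=2 P2.b=0
P1.a=0 P2.a=2 P2.b=1
P1.a=1 P2.a=0 P2.b=0
P1.a=1 P2.a=0 P2.b=1
P1.a=1 P2.a=2 P2.b=1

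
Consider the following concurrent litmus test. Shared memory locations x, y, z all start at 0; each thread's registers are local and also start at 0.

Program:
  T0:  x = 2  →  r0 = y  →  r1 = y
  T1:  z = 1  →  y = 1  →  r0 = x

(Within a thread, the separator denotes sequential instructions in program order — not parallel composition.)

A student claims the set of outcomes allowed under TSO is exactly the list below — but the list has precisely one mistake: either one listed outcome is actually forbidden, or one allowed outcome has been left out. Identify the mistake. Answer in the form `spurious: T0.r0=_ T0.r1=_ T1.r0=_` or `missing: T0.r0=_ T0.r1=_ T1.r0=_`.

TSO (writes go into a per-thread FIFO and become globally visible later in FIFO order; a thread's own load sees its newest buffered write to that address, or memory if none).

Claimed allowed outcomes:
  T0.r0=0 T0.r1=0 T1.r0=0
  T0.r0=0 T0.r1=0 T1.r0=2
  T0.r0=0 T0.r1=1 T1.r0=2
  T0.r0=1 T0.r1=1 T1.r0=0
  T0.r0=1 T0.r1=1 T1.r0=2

outcome vector order: (T0.r0,T0.r1,T1.r0)
under TSO → 0/0/0 0/0/2 0/1/0 0/1/2 1/1/0 1/1/2
TSO∖claimed = {0/1/0}

missing: T0.r0=0 T0.r1=1 T1.r0=0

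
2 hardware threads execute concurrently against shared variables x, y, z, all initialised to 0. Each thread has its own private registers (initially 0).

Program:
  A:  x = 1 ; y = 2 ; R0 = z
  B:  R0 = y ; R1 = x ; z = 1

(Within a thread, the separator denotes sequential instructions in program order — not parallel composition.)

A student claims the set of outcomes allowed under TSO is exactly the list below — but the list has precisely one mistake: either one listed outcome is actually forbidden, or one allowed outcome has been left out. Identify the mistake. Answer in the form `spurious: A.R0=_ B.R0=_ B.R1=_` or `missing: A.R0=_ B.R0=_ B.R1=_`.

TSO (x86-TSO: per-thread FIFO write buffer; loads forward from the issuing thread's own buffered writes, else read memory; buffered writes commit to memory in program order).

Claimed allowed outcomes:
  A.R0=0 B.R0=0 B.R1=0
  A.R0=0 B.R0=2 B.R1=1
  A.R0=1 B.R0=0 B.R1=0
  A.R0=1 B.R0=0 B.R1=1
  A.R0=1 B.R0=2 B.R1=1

missing: A.R0=0 B.R0=0 B.R1=1

outcome vector order: (A.R0,B.R0,B.R1)
[TSO] allowed = {(0,0,0); (0,0,1); (0,2,1); (1,0,0); (1,0,1); (1,2,1)}
TSO∖claimed = {(0,0,1)}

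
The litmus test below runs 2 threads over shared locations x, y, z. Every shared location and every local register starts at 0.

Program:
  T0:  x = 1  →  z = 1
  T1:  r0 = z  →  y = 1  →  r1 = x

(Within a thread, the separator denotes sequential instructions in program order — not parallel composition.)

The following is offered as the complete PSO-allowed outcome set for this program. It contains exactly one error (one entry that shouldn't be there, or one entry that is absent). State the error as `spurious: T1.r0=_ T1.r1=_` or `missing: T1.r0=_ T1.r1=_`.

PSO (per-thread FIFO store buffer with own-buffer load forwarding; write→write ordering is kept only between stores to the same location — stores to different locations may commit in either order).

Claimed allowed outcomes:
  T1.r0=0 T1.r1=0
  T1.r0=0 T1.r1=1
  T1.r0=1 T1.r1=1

outcome vector order: (T1.r0,T1.r1)
under PSO → <0 0>; <0 1>; <1 0>; <1 1>
PSO∖claimed = {<1 0>}

missing: T1.r0=1 T1.r1=0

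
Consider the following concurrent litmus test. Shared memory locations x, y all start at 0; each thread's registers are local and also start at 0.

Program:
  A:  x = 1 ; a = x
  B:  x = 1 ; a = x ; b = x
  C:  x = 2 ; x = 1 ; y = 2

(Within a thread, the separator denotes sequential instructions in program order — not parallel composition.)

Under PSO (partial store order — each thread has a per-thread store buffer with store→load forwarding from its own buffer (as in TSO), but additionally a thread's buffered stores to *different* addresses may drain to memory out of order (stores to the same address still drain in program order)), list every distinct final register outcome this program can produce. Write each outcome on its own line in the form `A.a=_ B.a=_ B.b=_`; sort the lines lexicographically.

outcome vector order: (A.a,B.a,B.b)
|PSO outcomes| = 8

A.a=1 B.a=1 B.b=1
A.a=1 B.a=1 B.b=2
A.a=1 B.a=2 B.b=1
A.a=1 B.a=2 B.b=2
A.a=2 B.a=1 B.b=1
A.a=2 B.a=1 B.b=2
A.a=2 B.a=2 B.b=1
A.a=2 B.a=2 B.b=2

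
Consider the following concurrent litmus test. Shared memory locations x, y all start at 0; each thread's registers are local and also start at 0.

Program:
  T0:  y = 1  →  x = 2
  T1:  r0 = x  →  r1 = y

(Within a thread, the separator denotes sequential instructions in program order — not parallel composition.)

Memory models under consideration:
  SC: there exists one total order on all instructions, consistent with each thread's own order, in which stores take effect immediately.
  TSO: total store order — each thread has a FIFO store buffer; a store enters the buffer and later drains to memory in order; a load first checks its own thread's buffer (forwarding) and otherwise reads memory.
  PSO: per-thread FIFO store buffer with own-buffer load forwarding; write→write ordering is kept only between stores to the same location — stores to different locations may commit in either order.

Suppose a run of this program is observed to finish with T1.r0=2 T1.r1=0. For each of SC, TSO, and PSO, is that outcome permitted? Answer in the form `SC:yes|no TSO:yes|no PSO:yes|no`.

SC:no TSO:no PSO:yes

outcome vector order: (T1.r0,T1.r1)
[SC] allowed = {(0,0) (0,1) (2,1)}
[TSO] allowed = {(0,0) (0,1) (2,1)}
[PSO] allowed = {(0,0) (0,1) (2,0) (2,1)}
target (2,0) ∈ {PSO}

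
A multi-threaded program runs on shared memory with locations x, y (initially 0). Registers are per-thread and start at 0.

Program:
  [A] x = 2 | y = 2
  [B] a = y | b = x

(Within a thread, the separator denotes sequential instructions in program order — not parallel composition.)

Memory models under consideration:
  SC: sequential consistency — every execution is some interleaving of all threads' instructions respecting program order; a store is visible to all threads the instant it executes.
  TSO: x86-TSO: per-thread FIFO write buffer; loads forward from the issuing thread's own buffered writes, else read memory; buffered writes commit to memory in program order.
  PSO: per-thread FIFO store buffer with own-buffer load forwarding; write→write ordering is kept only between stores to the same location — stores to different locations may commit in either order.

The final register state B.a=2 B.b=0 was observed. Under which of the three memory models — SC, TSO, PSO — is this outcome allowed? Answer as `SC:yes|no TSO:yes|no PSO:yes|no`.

outcome vector order: (B.a,B.b)
under SC → <0 0>, <0 2>, <2 2>
under TSO → <0 0>, <0 2>, <2 2>
under PSO → <0 0>, <0 2>, <2 0>, <2 2>
target <2 0> ∈ {PSO}

SC:no TSO:no PSO:yes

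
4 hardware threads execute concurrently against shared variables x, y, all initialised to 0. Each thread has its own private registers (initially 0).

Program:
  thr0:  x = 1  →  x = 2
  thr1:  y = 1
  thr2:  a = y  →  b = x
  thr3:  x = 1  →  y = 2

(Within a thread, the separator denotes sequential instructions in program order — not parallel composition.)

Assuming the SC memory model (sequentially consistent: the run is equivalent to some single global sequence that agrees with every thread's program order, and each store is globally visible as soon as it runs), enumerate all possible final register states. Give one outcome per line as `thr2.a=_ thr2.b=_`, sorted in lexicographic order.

thr2.a=0 thr2.b=0
thr2.a=0 thr2.b=1
thr2.a=0 thr2.b=2
thr2.a=1 thr2.b=0
thr2.a=1 thr2.b=1
thr2.a=1 thr2.b=2
thr2.a=2 thr2.b=1
thr2.a=2 thr2.b=2

outcome vector order: (thr2.a,thr2.b)
|SC outcomes| = 8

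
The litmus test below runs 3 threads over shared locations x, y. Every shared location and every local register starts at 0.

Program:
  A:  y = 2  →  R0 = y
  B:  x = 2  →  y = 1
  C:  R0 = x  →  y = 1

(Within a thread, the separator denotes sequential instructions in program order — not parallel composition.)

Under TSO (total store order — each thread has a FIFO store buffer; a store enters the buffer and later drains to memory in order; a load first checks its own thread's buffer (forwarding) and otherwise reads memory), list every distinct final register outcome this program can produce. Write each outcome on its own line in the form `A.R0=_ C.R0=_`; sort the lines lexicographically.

outcome vector order: (A.R0,C.R0)
|TSO outcomes| = 4

A.R0=1 C.R0=0
A.R0=1 C.R0=2
A.R0=2 C.R0=0
A.R0=2 C.R0=2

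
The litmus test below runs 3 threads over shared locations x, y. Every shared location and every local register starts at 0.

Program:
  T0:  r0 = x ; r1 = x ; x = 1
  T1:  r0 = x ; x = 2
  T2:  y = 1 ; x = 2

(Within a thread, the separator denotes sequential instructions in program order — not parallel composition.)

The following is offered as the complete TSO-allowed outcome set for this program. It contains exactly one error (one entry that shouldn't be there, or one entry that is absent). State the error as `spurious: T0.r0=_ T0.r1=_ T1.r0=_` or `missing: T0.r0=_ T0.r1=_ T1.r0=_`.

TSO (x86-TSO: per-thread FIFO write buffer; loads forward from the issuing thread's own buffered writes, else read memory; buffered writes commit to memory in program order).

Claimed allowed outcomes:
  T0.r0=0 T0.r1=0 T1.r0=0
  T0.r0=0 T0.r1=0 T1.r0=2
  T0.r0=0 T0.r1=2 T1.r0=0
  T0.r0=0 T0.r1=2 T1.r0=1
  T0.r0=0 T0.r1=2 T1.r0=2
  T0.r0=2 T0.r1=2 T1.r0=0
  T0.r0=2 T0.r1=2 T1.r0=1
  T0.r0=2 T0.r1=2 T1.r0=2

outcome vector order: (T0.r0,T0.r1,T1.r0)
[TSO] allowed = {000; 001; 002; 020; 021; 022; 220; 221; 222}
TSO∖claimed = {001}

missing: T0.r0=0 T0.r1=0 T1.r0=1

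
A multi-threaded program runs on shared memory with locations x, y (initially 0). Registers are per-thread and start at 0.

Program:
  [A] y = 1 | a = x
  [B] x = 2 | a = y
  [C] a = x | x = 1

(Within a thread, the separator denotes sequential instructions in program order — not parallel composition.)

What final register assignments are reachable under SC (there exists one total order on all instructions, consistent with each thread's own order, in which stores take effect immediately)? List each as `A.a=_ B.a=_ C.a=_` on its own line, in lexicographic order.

A.a=0 B.a=1 C.a=0
A.a=0 B.a=1 C.a=2
A.a=1 B.a=0 C.a=0
A.a=1 B.a=0 C.a=2
A.a=1 B.a=1 C.a=0
A.a=1 B.a=1 C.a=2
A.a=2 B.a=0 C.a=0
A.a=2 B.a=0 C.a=2
A.a=2 B.a=1 C.a=0
A.a=2 B.a=1 C.a=2

outcome vector order: (A.a,B.a,C.a)
|SC outcomes| = 10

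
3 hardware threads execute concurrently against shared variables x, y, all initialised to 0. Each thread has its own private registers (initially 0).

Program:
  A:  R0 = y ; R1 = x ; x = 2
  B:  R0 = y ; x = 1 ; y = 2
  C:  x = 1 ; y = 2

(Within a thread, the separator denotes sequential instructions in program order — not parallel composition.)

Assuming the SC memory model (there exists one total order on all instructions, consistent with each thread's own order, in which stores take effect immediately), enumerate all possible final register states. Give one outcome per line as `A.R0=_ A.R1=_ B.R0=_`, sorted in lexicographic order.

A.R0=0 A.R1=0 B.R0=0
A.R0=0 A.R1=0 B.R0=2
A.R0=0 A.R1=1 B.R0=0
A.R0=0 A.R1=1 B.R0=2
A.R0=2 A.R1=1 B.R0=0
A.R0=2 A.R1=1 B.R0=2

outcome vector order: (A.R0,A.R1,B.R0)
|SC outcomes| = 6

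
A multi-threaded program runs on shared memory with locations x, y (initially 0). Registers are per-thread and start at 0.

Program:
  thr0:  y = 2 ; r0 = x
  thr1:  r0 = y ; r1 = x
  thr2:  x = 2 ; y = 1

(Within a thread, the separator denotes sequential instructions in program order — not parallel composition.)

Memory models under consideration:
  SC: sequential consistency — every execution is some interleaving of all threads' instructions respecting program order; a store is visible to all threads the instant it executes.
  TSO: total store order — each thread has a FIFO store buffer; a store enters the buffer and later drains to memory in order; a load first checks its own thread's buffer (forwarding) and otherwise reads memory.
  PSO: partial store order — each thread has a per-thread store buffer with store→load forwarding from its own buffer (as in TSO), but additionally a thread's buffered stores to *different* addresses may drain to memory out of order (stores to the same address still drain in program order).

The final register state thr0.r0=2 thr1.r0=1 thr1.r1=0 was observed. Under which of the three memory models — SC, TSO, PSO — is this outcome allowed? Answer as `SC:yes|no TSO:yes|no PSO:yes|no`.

SC:no TSO:no PSO:yes

outcome vector order: (thr0.r0,thr1.r0,thr1.r1)
under SC → <0 0 0> <0 0 2> <0 1 2> <0 2 0> <0 2 2> <2 0 0> <2 0 2> <2 1 2> <2 2 0> <2 2 2>
under TSO → <0 0 0> <0 0 2> <0 1 2> <0 2 0> <0 2 2> <2 0 0> <2 0 2> <2 1 2> <2 2 0> <2 2 2>
under PSO → <0 0 0> <0 0 2> <0 1 0> <0 1 2> <0 2 0> <0 2 2> <2 0 0> <2 0 2> <2 1 0> <2 1 2> <2 2 0> <2 2 2>
target <2 1 0> ∈ {PSO}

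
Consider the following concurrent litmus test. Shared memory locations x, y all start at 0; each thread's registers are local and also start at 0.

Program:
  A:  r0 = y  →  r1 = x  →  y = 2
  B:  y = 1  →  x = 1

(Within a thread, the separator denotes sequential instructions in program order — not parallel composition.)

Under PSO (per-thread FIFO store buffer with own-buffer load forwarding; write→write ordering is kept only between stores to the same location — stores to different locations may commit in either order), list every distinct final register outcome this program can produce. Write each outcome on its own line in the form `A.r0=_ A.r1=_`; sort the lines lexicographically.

outcome vector order: (A.r0,A.r1)
|PSO outcomes| = 4

A.r0=0 A.r1=0
A.r0=0 A.r1=1
A.r0=1 A.r1=0
A.r0=1 A.r1=1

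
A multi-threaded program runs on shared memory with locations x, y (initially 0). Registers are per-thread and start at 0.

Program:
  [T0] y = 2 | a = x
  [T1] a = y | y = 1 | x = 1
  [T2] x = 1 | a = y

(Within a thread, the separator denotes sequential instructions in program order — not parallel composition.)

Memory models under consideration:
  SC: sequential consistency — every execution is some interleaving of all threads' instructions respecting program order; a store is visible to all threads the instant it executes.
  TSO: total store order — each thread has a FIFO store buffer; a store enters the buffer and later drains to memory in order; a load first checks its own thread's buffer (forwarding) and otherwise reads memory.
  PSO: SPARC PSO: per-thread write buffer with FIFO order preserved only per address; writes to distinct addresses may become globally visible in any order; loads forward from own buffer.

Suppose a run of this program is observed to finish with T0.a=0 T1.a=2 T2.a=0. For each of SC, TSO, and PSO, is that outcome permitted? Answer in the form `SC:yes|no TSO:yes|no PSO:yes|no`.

SC:no TSO:yes PSO:yes

outcome vector order: (T0.a,T1.a,T2.a)
SC: 10 outcomes — {0/0/1 0/0/2 0/2/1 0/2/2 1/0/0 1/0/1 1/0/2 1/2/0 1/2/1 1/2/2}
TSO: 12 outcomes — {0/0/0 0/0/1 0/0/2 0/2/0 0/2/1 0/2/2 1/0/0 1/0/1 1/0/2 1/2/0 1/2/1 1/2/2}
PSO: 12 outcomes — {0/0/0 0/0/1 0/0/2 0/2/0 0/2/1 0/2/2 1/0/0 1/0/1 1/0/2 1/2/0 1/2/1 1/2/2}
target 0/2/0 ∈ {TSO,PSO}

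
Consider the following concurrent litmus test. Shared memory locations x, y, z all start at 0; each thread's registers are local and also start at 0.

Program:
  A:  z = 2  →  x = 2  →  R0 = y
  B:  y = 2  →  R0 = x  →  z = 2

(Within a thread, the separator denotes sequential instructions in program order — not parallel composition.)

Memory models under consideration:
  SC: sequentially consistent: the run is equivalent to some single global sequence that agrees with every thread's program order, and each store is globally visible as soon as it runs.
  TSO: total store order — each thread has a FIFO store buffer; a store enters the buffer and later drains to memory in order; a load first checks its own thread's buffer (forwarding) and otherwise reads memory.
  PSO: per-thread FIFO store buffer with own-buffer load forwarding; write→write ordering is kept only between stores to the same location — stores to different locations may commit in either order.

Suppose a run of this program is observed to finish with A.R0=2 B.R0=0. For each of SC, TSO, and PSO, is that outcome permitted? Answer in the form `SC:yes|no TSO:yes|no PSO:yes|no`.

outcome vector order: (A.R0,B.R0)
SC: 3 outcomes — {<0 2>; <2 0>; <2 2>}
TSO: 4 outcomes — {<0 0>; <0 2>; <2 0>; <2 2>}
PSO: 4 outcomes — {<0 0>; <0 2>; <2 0>; <2 2>}
target <2 0> ∈ {SC,TSO,PSO}

SC:yes TSO:yes PSO:yes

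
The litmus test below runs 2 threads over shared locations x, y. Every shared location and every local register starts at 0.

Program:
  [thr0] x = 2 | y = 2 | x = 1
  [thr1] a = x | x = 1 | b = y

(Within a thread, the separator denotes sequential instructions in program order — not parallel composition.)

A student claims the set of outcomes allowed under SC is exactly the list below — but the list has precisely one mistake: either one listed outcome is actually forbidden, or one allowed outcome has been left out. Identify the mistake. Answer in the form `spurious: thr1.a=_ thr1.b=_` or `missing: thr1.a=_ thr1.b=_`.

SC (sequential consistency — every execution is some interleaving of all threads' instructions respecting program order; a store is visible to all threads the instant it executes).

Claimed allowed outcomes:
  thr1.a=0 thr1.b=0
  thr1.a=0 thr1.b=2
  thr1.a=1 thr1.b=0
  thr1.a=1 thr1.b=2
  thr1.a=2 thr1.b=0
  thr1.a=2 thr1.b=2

outcome vector order: (thr1.a,thr1.b)
[SC] allowed = {(0,0), (0,2), (1,2), (2,0), (2,2)}
claimed∖SC = {(1,0)}

spurious: thr1.a=1 thr1.b=0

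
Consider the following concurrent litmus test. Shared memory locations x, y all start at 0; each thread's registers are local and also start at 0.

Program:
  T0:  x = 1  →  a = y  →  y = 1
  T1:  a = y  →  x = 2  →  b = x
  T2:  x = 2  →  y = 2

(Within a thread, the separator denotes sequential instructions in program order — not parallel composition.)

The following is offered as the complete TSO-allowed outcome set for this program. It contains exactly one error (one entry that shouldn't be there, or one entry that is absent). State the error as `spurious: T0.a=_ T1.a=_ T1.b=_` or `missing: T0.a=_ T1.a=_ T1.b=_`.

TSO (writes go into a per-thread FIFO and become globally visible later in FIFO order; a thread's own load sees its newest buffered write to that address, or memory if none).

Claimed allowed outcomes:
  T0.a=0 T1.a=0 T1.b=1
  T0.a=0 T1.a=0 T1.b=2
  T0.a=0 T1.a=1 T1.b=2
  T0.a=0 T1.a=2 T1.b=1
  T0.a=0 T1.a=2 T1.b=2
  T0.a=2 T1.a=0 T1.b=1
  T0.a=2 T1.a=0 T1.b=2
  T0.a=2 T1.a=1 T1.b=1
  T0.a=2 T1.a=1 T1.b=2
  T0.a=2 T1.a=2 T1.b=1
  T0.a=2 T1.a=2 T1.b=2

outcome vector order: (T0.a,T1.a,T1.b)
TSO (10): 0/0/1 0/0/2 0/1/2 0/2/1 0/2/2 2/0/1 2/0/2 2/1/2 2/2/1 2/2/2
claimed∖TSO = {2/1/1}

spurious: T0.a=2 T1.a=1 T1.b=1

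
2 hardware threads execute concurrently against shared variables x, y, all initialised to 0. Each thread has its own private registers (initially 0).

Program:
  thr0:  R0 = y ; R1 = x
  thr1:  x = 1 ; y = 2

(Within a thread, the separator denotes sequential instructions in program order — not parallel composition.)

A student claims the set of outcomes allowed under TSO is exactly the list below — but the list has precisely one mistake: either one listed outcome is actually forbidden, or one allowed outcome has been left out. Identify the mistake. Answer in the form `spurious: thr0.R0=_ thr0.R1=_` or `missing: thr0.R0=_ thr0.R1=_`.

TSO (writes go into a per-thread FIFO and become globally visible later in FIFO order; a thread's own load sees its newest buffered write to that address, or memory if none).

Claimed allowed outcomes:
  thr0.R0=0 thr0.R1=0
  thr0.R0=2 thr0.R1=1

outcome vector order: (thr0.R0,thr0.R1)
under TSO → <0 0>, <0 1>, <2 1>
TSO∖claimed = {<0 1>}

missing: thr0.R0=0 thr0.R1=1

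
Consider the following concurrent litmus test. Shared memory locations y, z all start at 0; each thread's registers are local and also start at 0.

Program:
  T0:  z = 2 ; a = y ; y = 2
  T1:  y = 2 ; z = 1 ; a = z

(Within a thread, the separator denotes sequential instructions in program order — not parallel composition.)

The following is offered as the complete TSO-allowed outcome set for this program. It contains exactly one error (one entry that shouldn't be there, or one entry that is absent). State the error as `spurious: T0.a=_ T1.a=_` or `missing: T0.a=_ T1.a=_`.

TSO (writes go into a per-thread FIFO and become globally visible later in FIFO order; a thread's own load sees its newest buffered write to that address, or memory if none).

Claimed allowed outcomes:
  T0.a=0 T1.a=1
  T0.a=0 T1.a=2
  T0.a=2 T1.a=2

missing: T0.a=2 T1.a=1

outcome vector order: (T0.a,T1.a)
under TSO → 0/1, 0/2, 2/1, 2/2
TSO∖claimed = {2/1}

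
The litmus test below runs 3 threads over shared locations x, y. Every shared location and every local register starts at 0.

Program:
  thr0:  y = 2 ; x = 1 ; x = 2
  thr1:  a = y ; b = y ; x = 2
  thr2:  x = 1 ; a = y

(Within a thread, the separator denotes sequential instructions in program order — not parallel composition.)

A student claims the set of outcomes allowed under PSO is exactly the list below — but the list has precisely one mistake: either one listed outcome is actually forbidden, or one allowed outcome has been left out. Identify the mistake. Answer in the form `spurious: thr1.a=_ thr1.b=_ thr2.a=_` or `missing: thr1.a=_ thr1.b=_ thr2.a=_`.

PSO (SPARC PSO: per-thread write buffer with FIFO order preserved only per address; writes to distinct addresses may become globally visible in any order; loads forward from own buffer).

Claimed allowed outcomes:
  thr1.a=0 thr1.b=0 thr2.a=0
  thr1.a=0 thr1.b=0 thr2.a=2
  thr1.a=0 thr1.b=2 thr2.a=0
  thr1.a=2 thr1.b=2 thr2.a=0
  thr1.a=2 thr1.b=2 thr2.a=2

missing: thr1.a=0 thr1.b=2 thr2.a=2

outcome vector order: (thr1.a,thr1.b,thr2.a)
PSO: 6 outcomes — {(0,0,0) (0,0,2) (0,2,0) (0,2,2) (2,2,0) (2,2,2)}
PSO∖claimed = {(0,2,2)}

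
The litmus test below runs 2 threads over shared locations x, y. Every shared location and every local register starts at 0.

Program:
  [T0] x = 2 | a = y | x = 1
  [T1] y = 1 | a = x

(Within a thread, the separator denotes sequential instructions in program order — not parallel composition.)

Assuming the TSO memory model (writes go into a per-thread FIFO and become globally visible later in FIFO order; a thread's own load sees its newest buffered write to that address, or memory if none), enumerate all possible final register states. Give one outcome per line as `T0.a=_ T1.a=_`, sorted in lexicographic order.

outcome vector order: (T0.a,T1.a)
|TSO outcomes| = 6

T0.a=0 T1.a=0
T0.a=0 T1.a=1
T0.a=0 T1.a=2
T0.a=1 T1.a=0
T0.a=1 T1.a=1
T0.a=1 T1.a=2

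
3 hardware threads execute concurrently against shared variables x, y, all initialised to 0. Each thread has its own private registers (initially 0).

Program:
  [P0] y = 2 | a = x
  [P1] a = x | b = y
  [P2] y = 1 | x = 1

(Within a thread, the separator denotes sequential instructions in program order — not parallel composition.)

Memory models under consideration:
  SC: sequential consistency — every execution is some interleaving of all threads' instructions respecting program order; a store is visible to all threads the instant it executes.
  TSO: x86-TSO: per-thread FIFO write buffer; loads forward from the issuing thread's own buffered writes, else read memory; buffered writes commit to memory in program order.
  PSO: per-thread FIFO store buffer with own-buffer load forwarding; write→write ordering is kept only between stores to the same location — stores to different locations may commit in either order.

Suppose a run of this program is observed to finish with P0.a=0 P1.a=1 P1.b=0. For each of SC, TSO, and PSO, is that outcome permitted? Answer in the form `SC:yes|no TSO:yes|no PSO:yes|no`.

outcome vector order: (P0.a,P1.a,P1.b)
SC (10): 000, 001, 002, 011, 012, 100, 101, 102, 111, 112
TSO (10): 000, 001, 002, 011, 012, 100, 101, 102, 111, 112
PSO (12): 000, 001, 002, 010, 011, 012, 100, 101, 102, 110, 111, 112
target 010 ∈ {PSO}

SC:no TSO:no PSO:yes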